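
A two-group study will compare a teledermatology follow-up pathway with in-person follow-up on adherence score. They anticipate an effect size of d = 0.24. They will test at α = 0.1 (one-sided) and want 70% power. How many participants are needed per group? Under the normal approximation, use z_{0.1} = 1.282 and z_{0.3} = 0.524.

n = 114 per group

For two independent groups with equal n: n = 2·((z_{α} + z_β) / d)².
z_{α} + z_β = 1.282 + 0.524 = 1.806.
n = 2 × (1.806 / 0.24)² = 2 × 7.525² = 2 × 56.63 = 113.3.
Round up to the next whole participant.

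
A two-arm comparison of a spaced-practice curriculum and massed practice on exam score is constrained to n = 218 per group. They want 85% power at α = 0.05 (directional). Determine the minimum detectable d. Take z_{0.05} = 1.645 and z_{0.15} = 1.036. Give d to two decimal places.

For two independent groups of n = 218 each: d_min = (z_{α} + z_β)·√(2/n).
z-sum = 1.645 + 1.036 = 2.681.
d_min = 2.681 × √(2/218) = 2.681 × 0.0958 = 0.257.

d_min ≈ 0.26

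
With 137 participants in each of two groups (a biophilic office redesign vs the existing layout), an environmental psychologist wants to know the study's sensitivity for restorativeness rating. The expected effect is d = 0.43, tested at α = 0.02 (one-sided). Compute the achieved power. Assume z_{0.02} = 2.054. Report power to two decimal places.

power ≈ 0.93

For two equal groups, power = Φ(d·√(n/2) − z_{α}).
d·√(n/2) = 0.43 × √(137/2) = 0.43 × 8.276 = 3.559.
z_β = 3.559 − 2.054 = 1.505.
Power = Φ(1.505) = 0.934.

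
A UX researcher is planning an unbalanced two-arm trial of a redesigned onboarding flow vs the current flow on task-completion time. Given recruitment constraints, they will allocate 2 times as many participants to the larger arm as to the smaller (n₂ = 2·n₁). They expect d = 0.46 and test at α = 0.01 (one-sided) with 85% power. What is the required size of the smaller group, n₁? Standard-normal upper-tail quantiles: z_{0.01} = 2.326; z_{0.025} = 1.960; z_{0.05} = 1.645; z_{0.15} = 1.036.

With allocation ratio k = n₂/n₁ = 2, Var(x̄₁−x̄₂) = σ²(1/n₁ + 1/(k·n₁)) = σ²·(k+1)/(k·n₁).
So n₁ = (1 + 1/k)·((z_{α} + z_β)/d)² = 1.500 × (3.362/0.46)².
n₁ = 1.500 × 53.42 = 80.1.
Round up: n₁ = 81, giving n₂ = 2 × 81 = 162.

n₁ = 81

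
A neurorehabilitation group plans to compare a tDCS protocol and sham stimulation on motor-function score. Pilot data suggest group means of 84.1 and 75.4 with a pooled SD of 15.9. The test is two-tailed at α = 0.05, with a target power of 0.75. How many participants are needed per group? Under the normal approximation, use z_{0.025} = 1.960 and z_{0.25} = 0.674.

Cohen's d = |M₁ − M₂| / SD_pooled = |84.1 − 75.4| / 15.9 = 8.7 / 15.9 = 0.547.
For two independent groups with equal n: n = 2·((z_{α/2} + z_β) / d)².
z_{α/2} + z_β = 1.960 + 0.674 = 2.634.
n = 2 × (2.634 / 0.547)² = 2 × 4.815² = 2 × 23.19 = 46.4.
Round up to the next whole participant.

n = 47 per group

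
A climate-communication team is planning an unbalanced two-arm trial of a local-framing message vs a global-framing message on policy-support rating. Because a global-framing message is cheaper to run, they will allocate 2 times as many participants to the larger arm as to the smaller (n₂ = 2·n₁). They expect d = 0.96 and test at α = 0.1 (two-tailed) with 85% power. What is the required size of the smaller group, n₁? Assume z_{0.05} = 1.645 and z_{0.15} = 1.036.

With allocation ratio k = n₂/n₁ = 2, Var(x̄₁−x̄₂) = σ²(1/n₁ + 1/(k·n₁)) = σ²·(k+1)/(k·n₁).
So n₁ = (1 + 1/k)·((z_{α/2} + z_β)/d)² = 1.500 × (2.681/0.96)².
n₁ = 1.500 × 7.80 = 11.7.
Round up: n₁ = 12, giving n₂ = 2 × 12 = 24.

n₁ = 12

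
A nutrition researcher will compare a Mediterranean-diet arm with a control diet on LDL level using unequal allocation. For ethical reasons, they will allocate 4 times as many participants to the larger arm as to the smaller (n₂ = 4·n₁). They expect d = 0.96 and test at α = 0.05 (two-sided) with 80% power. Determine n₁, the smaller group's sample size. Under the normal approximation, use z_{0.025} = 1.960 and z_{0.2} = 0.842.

With allocation ratio k = n₂/n₁ = 4, Var(x̄₁−x̄₂) = σ²(1/n₁ + 1/(k·n₁)) = σ²·(k+1)/(k·n₁).
So n₁ = (1 + 1/k)·((z_{α/2} + z_β)/d)² = 1.250 × (2.802/0.96)².
n₁ = 1.250 × 8.52 = 10.6.
Round up: n₁ = 11, giving n₂ = 4 × 11 = 44.

n₁ = 11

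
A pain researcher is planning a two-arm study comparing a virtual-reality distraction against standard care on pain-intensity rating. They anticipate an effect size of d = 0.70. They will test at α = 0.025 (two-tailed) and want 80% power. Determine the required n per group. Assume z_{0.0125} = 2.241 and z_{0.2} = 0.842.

For two independent groups with equal n: n = 2·((z_{α/2} + z_β) / d)².
z_{α/2} + z_β = 2.241 + 0.842 = 3.083.
n = 2 × (3.083 / 0.70)² = 2 × 4.404² = 2 × 19.40 = 38.8.
Round up to the next whole participant.

n = 39 per group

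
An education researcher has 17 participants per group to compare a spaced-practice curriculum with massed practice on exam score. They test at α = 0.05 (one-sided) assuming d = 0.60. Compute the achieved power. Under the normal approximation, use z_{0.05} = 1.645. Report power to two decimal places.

power ≈ 0.54

For two equal groups, power = Φ(d·√(n/2) − z_{α}).
d·√(n/2) = 0.60 × √(17/2) = 0.60 × 2.915 = 1.749.
z_β = 1.749 − 1.645 = 0.104.
Power = Φ(0.104) = 0.542.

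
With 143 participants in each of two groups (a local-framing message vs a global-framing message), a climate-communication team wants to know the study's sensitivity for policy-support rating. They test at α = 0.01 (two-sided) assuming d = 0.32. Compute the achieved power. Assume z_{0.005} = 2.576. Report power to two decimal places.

For two equal groups, power = Φ(d·√(n/2) − z_{α/2}).
d·√(n/2) = 0.32 × √(143/2) = 0.32 × 8.456 = 2.706.
z_β = 2.706 − 2.576 = 0.130.
Power = Φ(0.130) = 0.552.

power ≈ 0.55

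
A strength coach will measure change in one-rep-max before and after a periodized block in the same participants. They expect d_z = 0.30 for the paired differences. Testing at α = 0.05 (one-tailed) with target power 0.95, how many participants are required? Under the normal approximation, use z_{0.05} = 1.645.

n = 121 pairs

For a paired (one-sample on differences) test: n = ((z_{α} + z_β) / d)².
z_{α} + z_β = 1.645 + 1.645 = 3.290.
n = (3.290 / 0.30)² = 10.967² = 120.27.
Round up.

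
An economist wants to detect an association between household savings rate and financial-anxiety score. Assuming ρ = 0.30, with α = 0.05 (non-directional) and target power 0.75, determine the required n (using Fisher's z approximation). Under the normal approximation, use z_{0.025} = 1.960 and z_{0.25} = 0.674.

Fisher's z: C = ½·ln((1+r)/(1−r)) = ½·ln(1.8571) = 0.3095.
n = ((z_{α/2} + z_β)/C)² + 3.
(1.960 + 0.674) / 0.3095 = 2.634 / 0.3095 = 8.511.
n = 8.511² + 3 = 72.43 + 3 = 75.4.
Round up.

n = 76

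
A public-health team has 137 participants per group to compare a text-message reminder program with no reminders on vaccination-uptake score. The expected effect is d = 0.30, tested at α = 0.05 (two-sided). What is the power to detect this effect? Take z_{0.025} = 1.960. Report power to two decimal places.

power ≈ 0.70

For two equal groups, power = Φ(d·√(n/2) − z_{α/2}).
d·√(n/2) = 0.30 × √(137/2) = 0.30 × 8.276 = 2.483.
z_β = 2.483 − 1.960 = 0.523.
Power = Φ(0.523) = 0.699.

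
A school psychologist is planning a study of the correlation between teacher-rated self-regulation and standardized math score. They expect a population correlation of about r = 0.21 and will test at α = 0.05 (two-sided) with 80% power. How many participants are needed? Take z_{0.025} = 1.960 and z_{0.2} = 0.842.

n = 176

Fisher's z: C = ½·ln((1+r)/(1−r)) = ½·ln(1.5316) = 0.2132.
n = ((z_{α/2} + z_β)/C)² + 3.
(1.960 + 0.842) / 0.2132 = 2.802 / 0.2132 = 13.143.
n = 13.143² + 3 = 172.73 + 3 = 175.7.
Round up.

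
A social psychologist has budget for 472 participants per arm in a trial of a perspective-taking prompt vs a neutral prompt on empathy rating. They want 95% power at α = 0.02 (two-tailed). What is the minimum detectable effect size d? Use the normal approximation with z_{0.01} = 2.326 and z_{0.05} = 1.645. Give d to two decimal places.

d_min ≈ 0.26

For two independent groups of n = 472 each: d_min = (z_{α/2} + z_β)·√(2/n).
z-sum = 2.326 + 1.645 = 3.971.
d_min = 3.971 × √(2/472) = 3.971 × 0.0651 = 0.258.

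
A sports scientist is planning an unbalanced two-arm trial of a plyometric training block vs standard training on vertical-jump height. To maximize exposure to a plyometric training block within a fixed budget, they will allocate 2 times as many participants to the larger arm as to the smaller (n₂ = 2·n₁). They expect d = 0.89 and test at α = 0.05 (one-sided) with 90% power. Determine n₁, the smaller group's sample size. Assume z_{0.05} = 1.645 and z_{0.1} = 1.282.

With allocation ratio k = n₂/n₁ = 2, Var(x̄₁−x̄₂) = σ²(1/n₁ + 1/(k·n₁)) = σ²·(k+1)/(k·n₁).
So n₁ = (1 + 1/k)·((z_{α} + z_β)/d)² = 1.500 × (2.927/0.89)².
n₁ = 1.500 × 10.82 = 16.2.
Round up: n₁ = 17, giving n₂ = 2 × 17 = 34.

n₁ = 17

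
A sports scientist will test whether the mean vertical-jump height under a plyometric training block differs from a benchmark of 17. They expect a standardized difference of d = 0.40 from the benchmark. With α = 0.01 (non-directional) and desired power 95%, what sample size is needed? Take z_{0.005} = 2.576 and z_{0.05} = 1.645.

For a one-sample test: n = ((z_{α/2} + z_β) / d)².
z_{α/2} + z_β = 2.576 + 1.645 = 4.221.
n = (4.221 / 0.40)² = 10.553² = 111.36.
Round up.

n = 112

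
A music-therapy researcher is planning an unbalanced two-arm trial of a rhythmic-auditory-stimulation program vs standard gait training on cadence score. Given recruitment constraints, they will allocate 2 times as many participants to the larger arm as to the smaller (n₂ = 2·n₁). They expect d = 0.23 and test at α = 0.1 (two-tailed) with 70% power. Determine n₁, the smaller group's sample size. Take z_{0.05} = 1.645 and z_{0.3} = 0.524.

n₁ = 134

With allocation ratio k = n₂/n₁ = 2, Var(x̄₁−x̄₂) = σ²(1/n₁ + 1/(k·n₁)) = σ²·(k+1)/(k·n₁).
So n₁ = (1 + 1/k)·((z_{α/2} + z_β)/d)² = 1.500 × (2.169/0.23)².
n₁ = 1.500 × 88.93 = 133.4.
Round up: n₁ = 134, giving n₂ = 2 × 134 = 268.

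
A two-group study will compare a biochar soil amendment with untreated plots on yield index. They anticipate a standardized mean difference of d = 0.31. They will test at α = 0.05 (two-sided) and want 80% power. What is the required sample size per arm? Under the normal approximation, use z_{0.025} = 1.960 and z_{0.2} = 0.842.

For two independent groups with equal n: n = 2·((z_{α/2} + z_β) / d)².
z_{α/2} + z_β = 1.960 + 0.842 = 2.802.
n = 2 × (2.802 / 0.31)² = 2 × 9.039² = 2 × 81.70 = 163.4.
Round up to the next whole participant.

n = 164 per group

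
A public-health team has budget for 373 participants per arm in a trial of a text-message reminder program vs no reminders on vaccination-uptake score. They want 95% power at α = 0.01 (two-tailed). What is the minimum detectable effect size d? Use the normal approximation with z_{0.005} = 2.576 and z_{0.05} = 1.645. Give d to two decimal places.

d_min ≈ 0.31

For two independent groups of n = 373 each: d_min = (z_{α/2} + z_β)·√(2/n).
z-sum = 2.576 + 1.645 = 4.221.
d_min = 4.221 × √(2/373) = 4.221 × 0.0732 = 0.309.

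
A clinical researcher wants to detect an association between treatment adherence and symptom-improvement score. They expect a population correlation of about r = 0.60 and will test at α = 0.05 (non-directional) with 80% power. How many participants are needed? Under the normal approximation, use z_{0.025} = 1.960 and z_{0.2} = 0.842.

Fisher's z: C = ½·ln((1+r)/(1−r)) = ½·ln(4.0000) = 0.6931.
n = ((z_{α/2} + z_β)/C)² + 3.
(1.960 + 0.842) / 0.6931 = 2.802 / 0.6931 = 4.043.
n = 4.043² + 3 = 16.34 + 3 = 19.3.
Round up.

n = 20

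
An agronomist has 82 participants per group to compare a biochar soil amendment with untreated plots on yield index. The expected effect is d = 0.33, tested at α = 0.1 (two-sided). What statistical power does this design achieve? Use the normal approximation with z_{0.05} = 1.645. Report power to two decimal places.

power ≈ 0.68

For two equal groups, power = Φ(d·√(n/2) − z_{α/2}).
d·√(n/2) = 0.33 × √(82/2) = 0.33 × 6.403 = 2.113.
z_β = 2.113 − 1.645 = 0.468.
Power = Φ(0.468) = 0.680.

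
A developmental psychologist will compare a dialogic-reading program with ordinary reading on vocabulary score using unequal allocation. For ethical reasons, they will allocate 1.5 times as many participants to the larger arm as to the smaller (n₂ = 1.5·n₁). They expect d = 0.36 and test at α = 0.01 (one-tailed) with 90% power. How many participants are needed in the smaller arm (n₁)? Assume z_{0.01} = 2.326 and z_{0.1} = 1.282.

n₁ = 168

With allocation ratio k = n₂/n₁ = 1.5, Var(x̄₁−x̄₂) = σ²(1/n₁ + 1/(k·n₁)) = σ²·(k+1)/(k·n₁).
So n₁ = (1 + 1/k)·((z_{α} + z_β)/d)² = 1.667 × (3.608/0.36)².
n₁ = 1.667 × 100.44 = 167.4.
Round up: n₁ = 168, giving n₂ = 1.5 × 168 = 252.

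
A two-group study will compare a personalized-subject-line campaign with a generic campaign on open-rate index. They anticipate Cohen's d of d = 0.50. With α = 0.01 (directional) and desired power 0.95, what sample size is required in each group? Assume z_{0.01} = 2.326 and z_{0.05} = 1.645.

For two independent groups with equal n: n = 2·((z_{α} + z_β) / d)².
z_{α} + z_β = 2.326 + 1.645 = 3.971.
n = 2 × (3.971 / 0.50)² = 2 × 7.942² = 2 × 63.08 = 126.2.
Round up to the next whole participant.

n = 127 per group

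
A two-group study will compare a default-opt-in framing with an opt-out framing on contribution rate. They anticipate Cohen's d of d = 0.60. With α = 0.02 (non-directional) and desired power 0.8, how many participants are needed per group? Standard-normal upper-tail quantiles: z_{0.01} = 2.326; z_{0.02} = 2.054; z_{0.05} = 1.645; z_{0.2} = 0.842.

n = 56 per group

For two independent groups with equal n: n = 2·((z_{α/2} + z_β) / d)².
z_{α/2} + z_β = 2.326 + 0.842 = 3.168.
n = 2 × (3.168 / 0.60)² = 2 × 5.280² = 2 × 27.88 = 55.8.
Round up to the next whole participant.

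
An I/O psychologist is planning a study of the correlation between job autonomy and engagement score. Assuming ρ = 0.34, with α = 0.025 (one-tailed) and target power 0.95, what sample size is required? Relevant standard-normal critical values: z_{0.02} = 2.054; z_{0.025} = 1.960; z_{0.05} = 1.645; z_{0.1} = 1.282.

n = 107

Fisher's z: C = ½·ln((1+r)/(1−r)) = ½·ln(2.0303) = 0.3541.
n = ((z_{α} + z_β)/C)² + 3.
(1.960 + 1.645) / 0.3541 = 3.605 / 0.3541 = 10.181.
n = 10.181² + 3 = 103.65 + 3 = 106.6.
Round up.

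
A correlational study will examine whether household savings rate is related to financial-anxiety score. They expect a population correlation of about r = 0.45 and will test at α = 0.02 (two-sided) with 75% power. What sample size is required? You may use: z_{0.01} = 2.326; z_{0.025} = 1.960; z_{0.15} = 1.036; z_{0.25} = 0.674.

n = 42

Fisher's z: C = ½·ln((1+r)/(1−r)) = ½·ln(2.6364) = 0.4847.
n = ((z_{α/2} + z_β)/C)² + 3.
(2.326 + 0.674) / 0.4847 = 3.000 / 0.4847 = 6.189.
n = 6.189² + 3 = 38.31 + 3 = 41.3.
Round up.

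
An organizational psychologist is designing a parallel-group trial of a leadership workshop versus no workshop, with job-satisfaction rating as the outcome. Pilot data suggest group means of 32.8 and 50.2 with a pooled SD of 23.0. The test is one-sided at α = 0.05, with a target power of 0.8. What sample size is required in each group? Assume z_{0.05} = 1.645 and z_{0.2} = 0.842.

n = 22 per group

Cohen's d = |M₁ − M₂| / SD_pooled = |32.8 − 50.2| / 23.0 = 17.4 / 23.0 = 0.757.
For two independent groups with equal n: n = 2·((z_{α} + z_β) / d)².
z_{α} + z_β = 1.645 + 0.842 = 2.487.
n = 2 × (2.487 / 0.757)² = 2 × 3.285² = 2 × 10.79 = 21.6.
Round up to the next whole participant.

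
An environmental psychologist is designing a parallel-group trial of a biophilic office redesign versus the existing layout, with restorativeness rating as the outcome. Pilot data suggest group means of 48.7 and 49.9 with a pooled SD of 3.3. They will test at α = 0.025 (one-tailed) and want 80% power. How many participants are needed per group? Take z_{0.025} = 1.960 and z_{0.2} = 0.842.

n = 119 per group

Cohen's d = |M₁ − M₂| / SD_pooled = |48.7 − 49.9| / 3.3 = 1.2 / 3.3 = 0.364.
For two independent groups with equal n: n = 2·((z_{α} + z_β) / d)².
z_{α} + z_β = 1.960 + 0.842 = 2.802.
n = 2 × (2.802 / 0.364)² = 2 × 7.698² = 2 × 59.26 = 118.5.
Round up to the next whole participant.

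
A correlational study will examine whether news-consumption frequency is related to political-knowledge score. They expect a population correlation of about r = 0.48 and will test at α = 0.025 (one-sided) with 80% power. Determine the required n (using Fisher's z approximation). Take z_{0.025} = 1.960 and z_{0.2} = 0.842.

n = 32

Fisher's z: C = ½·ln((1+r)/(1−r)) = ½·ln(2.8462) = 0.5230.
n = ((z_{α} + z_β)/C)² + 3.
(1.960 + 0.842) / 0.5230 = 2.802 / 0.5230 = 5.358.
n = 5.358² + 3 = 28.70 + 3 = 31.7.
Round up.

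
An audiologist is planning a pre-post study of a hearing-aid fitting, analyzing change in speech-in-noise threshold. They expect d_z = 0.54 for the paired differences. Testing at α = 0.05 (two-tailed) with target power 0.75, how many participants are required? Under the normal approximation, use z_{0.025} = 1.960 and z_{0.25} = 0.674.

n = 24 pairs

For a paired (one-sample on differences) test: n = ((z_{α/2} + z_β) / d)².
z_{α/2} + z_β = 1.960 + 0.674 = 2.634.
n = (2.634 / 0.54)² = 4.878² = 23.79.
Round up.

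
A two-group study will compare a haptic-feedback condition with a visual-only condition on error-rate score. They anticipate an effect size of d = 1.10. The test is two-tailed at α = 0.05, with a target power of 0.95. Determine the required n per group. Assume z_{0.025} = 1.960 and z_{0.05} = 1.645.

For two independent groups with equal n: n = 2·((z_{α/2} + z_β) / d)².
z_{α/2} + z_β = 1.960 + 1.645 = 3.605.
n = 2 × (3.605 / 1.10)² = 2 × 3.277² = 2 × 10.74 = 21.5.
Round up to the next whole participant.

n = 22 per group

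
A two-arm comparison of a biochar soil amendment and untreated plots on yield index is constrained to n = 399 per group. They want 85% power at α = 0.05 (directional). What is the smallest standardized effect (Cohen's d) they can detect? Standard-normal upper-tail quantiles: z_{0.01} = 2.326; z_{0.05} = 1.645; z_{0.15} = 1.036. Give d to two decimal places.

d_min ≈ 0.19

For two independent groups of n = 399 each: d_min = (z_{α} + z_β)·√(2/n).
z-sum = 1.645 + 1.036 = 2.681.
d_min = 2.681 × √(2/399) = 2.681 × 0.0708 = 0.190.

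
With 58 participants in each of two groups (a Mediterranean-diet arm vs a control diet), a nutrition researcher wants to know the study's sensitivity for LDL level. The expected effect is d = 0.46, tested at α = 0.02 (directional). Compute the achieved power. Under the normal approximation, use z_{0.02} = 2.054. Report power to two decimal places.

For two equal groups, power = Φ(d·√(n/2) − z_{α}).
d·√(n/2) = 0.46 × √(58/2) = 0.46 × 5.385 = 2.477.
z_β = 2.477 − 2.054 = 0.423.
Power = Φ(0.423) = 0.664.

power ≈ 0.66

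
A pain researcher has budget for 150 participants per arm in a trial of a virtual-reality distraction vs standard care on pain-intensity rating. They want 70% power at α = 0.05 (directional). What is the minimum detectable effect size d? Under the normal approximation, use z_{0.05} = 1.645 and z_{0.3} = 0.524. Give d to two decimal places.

d_min ≈ 0.25

For two independent groups of n = 150 each: d_min = (z_{α} + z_β)·√(2/n).
z-sum = 1.645 + 0.524 = 2.169.
d_min = 2.169 × √(2/150) = 2.169 × 0.1155 = 0.250.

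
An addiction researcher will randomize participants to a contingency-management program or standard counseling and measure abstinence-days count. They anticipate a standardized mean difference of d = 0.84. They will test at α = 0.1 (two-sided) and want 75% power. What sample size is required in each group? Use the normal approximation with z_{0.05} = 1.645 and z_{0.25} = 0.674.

For two independent groups with equal n: n = 2·((z_{α/2} + z_β) / d)².
z_{α/2} + z_β = 1.645 + 0.674 = 2.319.
n = 2 × (2.319 / 0.84)² = 2 × 2.761² = 2 × 7.62 = 15.2.
Round up to the next whole participant.

n = 16 per group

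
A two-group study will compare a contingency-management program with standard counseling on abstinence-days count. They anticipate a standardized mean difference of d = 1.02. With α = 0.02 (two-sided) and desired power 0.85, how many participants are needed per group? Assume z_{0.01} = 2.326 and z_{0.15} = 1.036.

n = 22 per group

For two independent groups with equal n: n = 2·((z_{α/2} + z_β) / d)².
z_{α/2} + z_β = 2.326 + 1.036 = 3.362.
n = 2 × (3.362 / 1.02)² = 2 × 3.296² = 2 × 10.86 = 21.7.
Round up to the next whole participant.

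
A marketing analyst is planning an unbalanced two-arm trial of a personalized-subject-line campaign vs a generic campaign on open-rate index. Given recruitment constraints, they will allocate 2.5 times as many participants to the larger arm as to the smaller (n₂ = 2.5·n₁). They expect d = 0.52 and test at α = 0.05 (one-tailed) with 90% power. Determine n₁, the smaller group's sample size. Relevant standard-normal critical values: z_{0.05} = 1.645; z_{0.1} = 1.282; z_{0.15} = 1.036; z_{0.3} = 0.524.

With allocation ratio k = n₂/n₁ = 2.5, Var(x̄₁−x̄₂) = σ²(1/n₁ + 1/(k·n₁)) = σ²·(k+1)/(k·n₁).
So n₁ = (1 + 1/k)·((z_{α} + z_β)/d)² = 1.400 × (2.927/0.52)².
n₁ = 1.400 × 31.68 = 44.4.
Round up: n₁ = 45, giving n₂ = ⌈2.5 × 45⌉ = ⌈112.5⌉ = 113.

n₁ = 45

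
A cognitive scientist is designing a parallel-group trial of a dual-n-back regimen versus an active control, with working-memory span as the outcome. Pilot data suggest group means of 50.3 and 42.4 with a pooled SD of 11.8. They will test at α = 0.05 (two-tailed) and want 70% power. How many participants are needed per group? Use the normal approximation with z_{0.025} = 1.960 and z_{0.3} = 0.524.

n = 28 per group

Cohen's d = |M₁ − M₂| / SD_pooled = |50.3 − 42.4| / 11.8 = 7.9 / 11.8 = 0.669.
For two independent groups with equal n: n = 2·((z_{α/2} + z_β) / d)².
z_{α/2} + z_β = 1.960 + 0.524 = 2.484.
n = 2 × (2.484 / 0.669)² = 2 × 3.713² = 2 × 13.79 = 27.6.
Round up to the next whole participant.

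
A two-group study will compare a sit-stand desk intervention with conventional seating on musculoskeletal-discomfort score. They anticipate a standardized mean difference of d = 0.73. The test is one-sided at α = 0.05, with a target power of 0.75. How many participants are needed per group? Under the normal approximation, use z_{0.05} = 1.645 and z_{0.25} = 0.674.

n = 21 per group

For two independent groups with equal n: n = 2·((z_{α} + z_β) / d)².
z_{α} + z_β = 1.645 + 0.674 = 2.319.
n = 2 × (2.319 / 0.73)² = 2 × 3.177² = 2 × 10.09 = 20.2.
Round up to the next whole participant.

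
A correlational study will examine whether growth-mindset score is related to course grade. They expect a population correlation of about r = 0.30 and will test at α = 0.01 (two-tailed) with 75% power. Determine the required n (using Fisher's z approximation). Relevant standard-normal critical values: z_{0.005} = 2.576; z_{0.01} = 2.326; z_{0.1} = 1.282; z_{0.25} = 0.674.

Fisher's z: C = ½·ln((1+r)/(1−r)) = ½·ln(1.8571) = 0.3095.
n = ((z_{α/2} + z_β)/C)² + 3.
(2.576 + 0.674) / 0.3095 = 3.250 / 0.3095 = 10.501.
n = 10.501² + 3 = 110.27 + 3 = 113.3.
Round up.

n = 114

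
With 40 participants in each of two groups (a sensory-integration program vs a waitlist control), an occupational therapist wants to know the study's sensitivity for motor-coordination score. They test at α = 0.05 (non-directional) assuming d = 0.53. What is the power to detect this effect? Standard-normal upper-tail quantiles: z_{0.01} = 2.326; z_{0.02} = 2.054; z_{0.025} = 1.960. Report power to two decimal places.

power ≈ 0.66

For two equal groups, power = Φ(d·√(n/2) − z_{α/2}).
d·√(n/2) = 0.53 × √(40/2) = 0.53 × 4.472 = 2.370.
z_β = 2.370 − 1.960 = 0.410.
Power = Φ(0.410) = 0.659.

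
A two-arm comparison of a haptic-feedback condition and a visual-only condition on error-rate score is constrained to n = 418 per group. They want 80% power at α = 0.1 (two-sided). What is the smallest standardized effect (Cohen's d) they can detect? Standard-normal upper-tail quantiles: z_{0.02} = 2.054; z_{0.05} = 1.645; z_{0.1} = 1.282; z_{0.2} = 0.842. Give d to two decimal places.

For two independent groups of n = 418 each: d_min = (z_{α/2} + z_β)·√(2/n).
z-sum = 1.645 + 0.842 = 2.487.
d_min = 2.487 × √(2/418) = 2.487 × 0.0692 = 0.172.

d_min ≈ 0.17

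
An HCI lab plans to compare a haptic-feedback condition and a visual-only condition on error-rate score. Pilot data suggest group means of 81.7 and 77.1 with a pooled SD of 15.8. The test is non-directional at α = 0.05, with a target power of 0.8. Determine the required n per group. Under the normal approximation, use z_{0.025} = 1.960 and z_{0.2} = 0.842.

Cohen's d = |M₁ − M₂| / SD_pooled = |81.7 − 77.1| / 15.8 = 4.6 / 15.8 = 0.291.
For two independent groups with equal n: n = 2·((z_{α/2} + z_β) / d)².
z_{α/2} + z_β = 1.960 + 0.842 = 2.802.
n = 2 × (2.802 / 0.291)² = 2 × 9.629² = 2 × 92.72 = 185.4.
Round up to the next whole participant.

n = 186 per group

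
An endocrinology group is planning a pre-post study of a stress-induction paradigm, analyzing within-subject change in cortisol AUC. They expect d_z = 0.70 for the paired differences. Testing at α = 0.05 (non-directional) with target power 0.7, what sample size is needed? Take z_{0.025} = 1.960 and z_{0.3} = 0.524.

n = 13 pairs

For a paired (one-sample on differences) test: n = ((z_{α/2} + z_β) / d)².
z_{α/2} + z_β = 1.960 + 0.524 = 2.484.
n = (2.484 / 0.70)² = 3.549² = 12.59.
Round up.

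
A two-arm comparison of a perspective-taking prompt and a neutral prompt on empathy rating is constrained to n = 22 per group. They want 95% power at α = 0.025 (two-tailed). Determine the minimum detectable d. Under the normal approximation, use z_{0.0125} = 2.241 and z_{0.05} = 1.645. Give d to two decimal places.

d_min ≈ 1.17

For two independent groups of n = 22 each: d_min = (z_{α/2} + z_β)·√(2/n).
z-sum = 2.241 + 1.645 = 3.886.
d_min = 3.886 × √(2/22) = 3.886 × 0.3015 = 1.172.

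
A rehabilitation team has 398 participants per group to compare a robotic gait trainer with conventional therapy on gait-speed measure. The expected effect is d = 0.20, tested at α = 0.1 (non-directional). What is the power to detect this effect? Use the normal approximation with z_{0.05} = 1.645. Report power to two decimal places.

For two equal groups, power = Φ(d·√(n/2) − z_{α/2}).
d·√(n/2) = 0.20 × √(398/2) = 0.20 × 14.107 = 2.821.
z_β = 2.821 − 1.645 = 1.176.
Power = Φ(1.176) = 0.880.

power ≈ 0.88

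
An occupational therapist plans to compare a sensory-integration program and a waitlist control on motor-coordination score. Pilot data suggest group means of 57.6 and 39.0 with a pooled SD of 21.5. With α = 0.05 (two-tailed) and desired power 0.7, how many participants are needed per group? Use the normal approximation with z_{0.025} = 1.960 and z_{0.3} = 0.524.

Cohen's d = |M₁ − M₂| / SD_pooled = |57.6 − 39.0| / 21.5 = 18.6 / 21.5 = 0.865.
For two independent groups with equal n: n = 2·((z_{α/2} + z_β) / d)².
z_{α/2} + z_β = 1.960 + 0.524 = 2.484.
n = 2 × (2.484 / 0.865)² = 2 × 2.872² = 2 × 8.25 = 16.5.
Round up to the next whole participant.

n = 17 per group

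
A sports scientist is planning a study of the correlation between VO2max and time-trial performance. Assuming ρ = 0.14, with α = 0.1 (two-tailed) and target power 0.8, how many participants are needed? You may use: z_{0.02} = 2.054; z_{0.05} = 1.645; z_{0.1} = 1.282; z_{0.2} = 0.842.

n = 315

Fisher's z: C = ½·ln((1+r)/(1−r)) = ½·ln(1.3256) = 0.1409.
n = ((z_{α/2} + z_β)/C)² + 3.
(1.645 + 0.842) / 0.1409 = 2.487 / 0.1409 = 17.651.
n = 17.651² + 3 = 311.55 + 3 = 314.6.
Round up.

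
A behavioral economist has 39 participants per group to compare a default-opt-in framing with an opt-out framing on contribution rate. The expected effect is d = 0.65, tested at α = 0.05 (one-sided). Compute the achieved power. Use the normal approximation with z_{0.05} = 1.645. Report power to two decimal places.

power ≈ 0.89

For two equal groups, power = Φ(d·√(n/2) − z_{α}).
d·√(n/2) = 0.65 × √(39/2) = 0.65 × 4.416 = 2.870.
z_β = 2.870 − 1.645 = 1.225.
Power = Φ(1.225) = 0.890.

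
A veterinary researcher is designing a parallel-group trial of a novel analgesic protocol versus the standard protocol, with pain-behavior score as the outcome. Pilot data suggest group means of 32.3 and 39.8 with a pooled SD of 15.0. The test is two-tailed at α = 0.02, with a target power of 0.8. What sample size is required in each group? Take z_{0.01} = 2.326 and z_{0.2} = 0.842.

Cohen's d = |M₁ − M₂| / SD_pooled = |32.3 − 39.8| / 15.0 = 7.5 / 15.0 = 0.500.
For two independent groups with equal n: n = 2·((z_{α/2} + z_β) / d)².
z_{α/2} + z_β = 2.326 + 0.842 = 3.168.
n = 2 × (3.168 / 0.500)² = 2 × 6.336² = 2 × 40.14 = 80.3.
Round up to the next whole participant.

n = 81 per group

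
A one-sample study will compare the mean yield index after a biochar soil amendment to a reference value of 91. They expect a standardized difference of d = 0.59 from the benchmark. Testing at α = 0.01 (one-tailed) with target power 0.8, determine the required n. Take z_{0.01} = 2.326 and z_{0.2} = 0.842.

For a one-sample test: n = ((z_{α} + z_β) / d)².
z_{α} + z_β = 2.326 + 0.842 = 3.168.
n = (3.168 / 0.59)² = 5.369² = 28.83.
Round up.

n = 29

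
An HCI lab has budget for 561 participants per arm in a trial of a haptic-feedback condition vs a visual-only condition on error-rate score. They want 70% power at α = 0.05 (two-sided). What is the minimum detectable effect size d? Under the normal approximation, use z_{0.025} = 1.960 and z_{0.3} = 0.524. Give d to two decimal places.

For two independent groups of n = 561 each: d_min = (z_{α/2} + z_β)·√(2/n).
z-sum = 1.960 + 0.524 = 2.484.
d_min = 2.484 × √(2/561) = 2.484 × 0.0597 = 0.148.

d_min ≈ 0.15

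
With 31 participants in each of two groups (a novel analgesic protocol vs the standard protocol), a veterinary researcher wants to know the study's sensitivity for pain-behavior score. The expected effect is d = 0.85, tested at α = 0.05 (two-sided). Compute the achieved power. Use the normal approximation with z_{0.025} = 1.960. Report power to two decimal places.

power ≈ 0.92

For two equal groups, power = Φ(d·√(n/2) − z_{α/2}).
d·√(n/2) = 0.85 × √(31/2) = 0.85 × 3.937 = 3.346.
z_β = 3.346 − 1.960 = 1.386.
Power = Φ(1.386) = 0.917.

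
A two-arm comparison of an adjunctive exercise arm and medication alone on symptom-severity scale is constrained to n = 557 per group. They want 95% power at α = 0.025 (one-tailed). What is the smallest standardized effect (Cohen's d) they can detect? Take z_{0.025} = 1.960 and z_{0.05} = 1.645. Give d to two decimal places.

For two independent groups of n = 557 each: d_min = (z_{α} + z_β)·√(2/n).
z-sum = 1.960 + 1.645 = 3.605.
d_min = 3.605 × √(2/557) = 3.605 × 0.0599 = 0.216.

d_min ≈ 0.22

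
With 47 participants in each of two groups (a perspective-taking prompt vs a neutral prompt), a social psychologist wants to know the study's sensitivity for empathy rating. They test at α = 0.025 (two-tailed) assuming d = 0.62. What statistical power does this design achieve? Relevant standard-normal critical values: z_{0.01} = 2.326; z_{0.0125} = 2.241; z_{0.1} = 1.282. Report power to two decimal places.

For two equal groups, power = Φ(d·√(n/2) − z_{α/2}).
d·√(n/2) = 0.62 × √(47/2) = 0.62 × 4.848 = 3.006.
z_β = 3.006 − 2.241 = 0.765.
Power = Φ(0.765) = 0.778.

power ≈ 0.78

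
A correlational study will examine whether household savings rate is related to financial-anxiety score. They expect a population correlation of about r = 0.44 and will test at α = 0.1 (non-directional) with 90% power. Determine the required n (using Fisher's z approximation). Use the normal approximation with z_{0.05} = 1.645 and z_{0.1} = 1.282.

n = 42

Fisher's z: C = ½·ln((1+r)/(1−r)) = ½·ln(2.5714) = 0.4722.
n = ((z_{α/2} + z_β)/C)² + 3.
(1.645 + 1.282) / 0.4722 = 2.927 / 0.4722 = 6.199.
n = 6.199² + 3 = 38.42 + 3 = 41.4.
Round up.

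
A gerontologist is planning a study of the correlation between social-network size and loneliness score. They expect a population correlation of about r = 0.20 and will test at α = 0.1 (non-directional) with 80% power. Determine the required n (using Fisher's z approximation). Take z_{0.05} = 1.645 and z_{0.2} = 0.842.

n = 154

Fisher's z: C = ½·ln((1+r)/(1−r)) = ½·ln(1.5000) = 0.2027.
n = ((z_{α/2} + z_β)/C)² + 3.
(1.645 + 0.842) / 0.2027 = 2.487 / 0.2027 = 12.269.
n = 12.269² + 3 = 150.54 + 3 = 153.5.
Round up.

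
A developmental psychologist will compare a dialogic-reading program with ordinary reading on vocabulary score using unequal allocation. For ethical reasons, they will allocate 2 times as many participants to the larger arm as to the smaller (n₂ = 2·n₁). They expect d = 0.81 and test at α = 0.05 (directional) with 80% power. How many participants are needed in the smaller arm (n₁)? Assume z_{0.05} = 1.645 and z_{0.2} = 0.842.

n₁ = 15

With allocation ratio k = n₂/n₁ = 2, Var(x̄₁−x̄₂) = σ²(1/n₁ + 1/(k·n₁)) = σ²·(k+1)/(k·n₁).
So n₁ = (1 + 1/k)·((z_{α} + z_β)/d)² = 1.500 × (2.487/0.81)².
n₁ = 1.500 × 9.43 = 14.1.
Round up: n₁ = 15, giving n₂ = 2 × 15 = 30.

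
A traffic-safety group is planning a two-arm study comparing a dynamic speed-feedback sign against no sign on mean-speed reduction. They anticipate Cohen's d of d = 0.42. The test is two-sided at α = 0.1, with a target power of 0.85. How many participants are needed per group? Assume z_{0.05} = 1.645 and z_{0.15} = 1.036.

n = 82 per group

For two independent groups with equal n: n = 2·((z_{α/2} + z_β) / d)².
z_{α/2} + z_β = 1.645 + 1.036 = 2.681.
n = 2 × (2.681 / 0.42)² = 2 × 6.383² = 2 × 40.75 = 81.5.
Round up to the next whole participant.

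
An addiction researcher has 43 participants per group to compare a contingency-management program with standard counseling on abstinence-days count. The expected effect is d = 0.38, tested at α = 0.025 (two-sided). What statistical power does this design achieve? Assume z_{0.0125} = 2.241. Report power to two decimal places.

power ≈ 0.32

For two equal groups, power = Φ(d·√(n/2) − z_{α/2}).
d·√(n/2) = 0.38 × √(43/2) = 0.38 × 4.637 = 1.762.
z_β = 1.762 − 2.241 = -0.479.
Power = Φ(-0.479) = 0.316.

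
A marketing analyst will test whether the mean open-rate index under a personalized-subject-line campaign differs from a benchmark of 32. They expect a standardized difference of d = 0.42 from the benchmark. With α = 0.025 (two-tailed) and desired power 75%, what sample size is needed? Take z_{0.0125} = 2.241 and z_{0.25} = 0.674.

For a one-sample test: n = ((z_{α/2} + z_β) / d)².
z_{α/2} + z_β = 2.241 + 0.674 = 2.915.
n = (2.915 / 0.42)² = 6.940² = 48.17.
Round up.

n = 49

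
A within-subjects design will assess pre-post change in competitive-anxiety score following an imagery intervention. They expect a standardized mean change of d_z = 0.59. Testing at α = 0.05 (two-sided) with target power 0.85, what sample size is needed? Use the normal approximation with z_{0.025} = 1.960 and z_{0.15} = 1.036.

For a paired (one-sample on differences) test: n = ((z_{α/2} + z_β) / d)².
z_{α/2} + z_β = 1.960 + 1.036 = 2.996.
n = (2.996 / 0.59)² = 5.078² = 25.79.
Round up.

n = 26 pairs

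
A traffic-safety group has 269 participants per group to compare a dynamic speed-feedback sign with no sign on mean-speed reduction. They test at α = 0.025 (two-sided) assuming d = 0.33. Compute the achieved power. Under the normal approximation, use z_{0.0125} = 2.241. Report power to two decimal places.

For two equal groups, power = Φ(d·√(n/2) − z_{α/2}).
d·√(n/2) = 0.33 × √(269/2) = 0.33 × 11.597 = 3.827.
z_β = 3.827 − 2.241 = 1.586.
Power = Φ(1.586) = 0.944.

power ≈ 0.94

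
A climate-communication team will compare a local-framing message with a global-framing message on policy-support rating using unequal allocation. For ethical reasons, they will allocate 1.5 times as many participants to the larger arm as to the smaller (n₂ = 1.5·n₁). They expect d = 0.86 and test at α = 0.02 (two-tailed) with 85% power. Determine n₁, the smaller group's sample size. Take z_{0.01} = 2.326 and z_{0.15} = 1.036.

With allocation ratio k = n₂/n₁ = 1.5, Var(x̄₁−x̄₂) = σ²(1/n₁ + 1/(k·n₁)) = σ²·(k+1)/(k·n₁).
So n₁ = (1 + 1/k)·((z_{α/2} + z_β)/d)² = 1.667 × (3.362/0.86)².
n₁ = 1.667 × 15.28 = 25.5.
Round up: n₁ = 26, giving n₂ = 1.5 × 26 = 39.

n₁ = 26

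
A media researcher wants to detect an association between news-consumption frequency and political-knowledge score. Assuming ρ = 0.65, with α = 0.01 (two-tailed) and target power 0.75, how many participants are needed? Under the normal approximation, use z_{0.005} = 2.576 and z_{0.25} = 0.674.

n = 21

Fisher's z: C = ½·ln((1+r)/(1−r)) = ½·ln(4.7143) = 0.7753.
n = ((z_{α/2} + z_β)/C)² + 3.
(2.576 + 0.674) / 0.7753 = 3.250 / 0.7753 = 4.192.
n = 4.192² + 3 = 17.57 + 3 = 20.6.
Round up.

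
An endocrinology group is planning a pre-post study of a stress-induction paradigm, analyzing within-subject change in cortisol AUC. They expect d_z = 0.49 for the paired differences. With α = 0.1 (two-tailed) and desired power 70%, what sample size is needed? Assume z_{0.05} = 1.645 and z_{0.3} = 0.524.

n = 20 pairs

For a paired (one-sample on differences) test: n = ((z_{α/2} + z_β) / d)².
z_{α/2} + z_β = 1.645 + 0.524 = 2.169.
n = (2.169 / 0.49)² = 4.427² = 19.59.
Round up.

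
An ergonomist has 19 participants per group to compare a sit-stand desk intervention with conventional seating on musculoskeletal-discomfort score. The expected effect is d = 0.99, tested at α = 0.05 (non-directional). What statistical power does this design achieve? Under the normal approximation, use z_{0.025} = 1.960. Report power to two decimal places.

For two equal groups, power = Φ(d·√(n/2) − z_{α/2}).
d·√(n/2) = 0.99 × √(19/2) = 0.99 × 3.082 = 3.051.
z_β = 3.051 − 1.960 = 1.091.
Power = Φ(1.091) = 0.862.

power ≈ 0.86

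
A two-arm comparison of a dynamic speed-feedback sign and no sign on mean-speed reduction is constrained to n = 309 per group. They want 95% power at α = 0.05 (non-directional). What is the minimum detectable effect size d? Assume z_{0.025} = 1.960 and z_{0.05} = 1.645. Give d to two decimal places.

For two independent groups of n = 309 each: d_min = (z_{α/2} + z_β)·√(2/n).
z-sum = 1.960 + 1.645 = 3.605.
d_min = 3.605 × √(2/309) = 3.605 × 0.0805 = 0.290.

d_min ≈ 0.29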